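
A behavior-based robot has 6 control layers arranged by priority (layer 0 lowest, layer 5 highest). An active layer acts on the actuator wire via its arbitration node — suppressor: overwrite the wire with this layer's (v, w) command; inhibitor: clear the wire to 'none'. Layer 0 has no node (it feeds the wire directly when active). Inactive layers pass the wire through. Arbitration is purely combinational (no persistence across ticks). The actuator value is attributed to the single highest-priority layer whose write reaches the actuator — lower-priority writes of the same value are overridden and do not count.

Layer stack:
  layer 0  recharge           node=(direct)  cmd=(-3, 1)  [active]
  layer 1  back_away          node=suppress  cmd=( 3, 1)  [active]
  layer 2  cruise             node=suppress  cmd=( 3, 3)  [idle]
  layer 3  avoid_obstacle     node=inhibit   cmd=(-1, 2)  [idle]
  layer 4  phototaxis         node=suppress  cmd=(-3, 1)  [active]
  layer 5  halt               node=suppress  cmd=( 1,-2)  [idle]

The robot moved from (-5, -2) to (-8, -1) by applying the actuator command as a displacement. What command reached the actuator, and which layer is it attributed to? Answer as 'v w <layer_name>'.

displacement = (-8, -1) − (-5, -2) = (-3, 1)
[0] recharge on; wire := (-3, 1)
[1] back_away on (suppress); wire := (3, 1)
[2] cruise off; pass (3, 1)
[3] avoid_obstacle off; pass (3, 1)
[4] phototaxis on (suppress); wire := (-3, 1)
[5] halt off; pass (-3, 1)
output (-3, 1) — from layer 4 (phototaxis)

-3 1 phototaxis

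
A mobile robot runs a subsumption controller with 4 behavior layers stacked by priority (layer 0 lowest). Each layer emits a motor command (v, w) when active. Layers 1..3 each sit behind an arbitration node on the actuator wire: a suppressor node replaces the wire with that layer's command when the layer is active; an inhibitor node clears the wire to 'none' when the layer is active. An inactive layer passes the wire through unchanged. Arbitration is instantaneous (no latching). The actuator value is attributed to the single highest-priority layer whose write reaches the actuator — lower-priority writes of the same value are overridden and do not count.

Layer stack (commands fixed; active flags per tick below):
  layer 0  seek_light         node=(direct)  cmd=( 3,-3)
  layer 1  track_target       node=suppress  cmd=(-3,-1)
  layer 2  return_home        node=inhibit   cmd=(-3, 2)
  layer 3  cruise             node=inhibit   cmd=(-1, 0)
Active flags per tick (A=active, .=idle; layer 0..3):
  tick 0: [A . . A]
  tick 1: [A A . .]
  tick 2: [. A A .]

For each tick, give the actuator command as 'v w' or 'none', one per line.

none
-3 -1
none

tick 0:
  L0 seek_light: active, feeds wire = (3, -3)
  L1 track_target: idle → wire stays (3, -3)
  L2 return_home: idle → wire stays (3, -3)
  L3 cruise: active, inhibitor → wire = none
  actuator = none
tick 1:
  L0 seek_light: active, feeds wire = (3, -3)
  L1 track_target: active, suppressor → wire = (-3, -1)
  L2 return_home: idle → wire stays (-3, -1)
  L3 cruise: idle → wire stays (-3, -1)
  actuator = (-3, -1)
tick 2:
  L0 seek_light: idle → wire = none
  L1 track_target: active, suppressor → wire = (-3, -1)
  L2 return_home: active, inhibitor → wire = none
  L3 cruise: idle → wire stays none
  actuator = none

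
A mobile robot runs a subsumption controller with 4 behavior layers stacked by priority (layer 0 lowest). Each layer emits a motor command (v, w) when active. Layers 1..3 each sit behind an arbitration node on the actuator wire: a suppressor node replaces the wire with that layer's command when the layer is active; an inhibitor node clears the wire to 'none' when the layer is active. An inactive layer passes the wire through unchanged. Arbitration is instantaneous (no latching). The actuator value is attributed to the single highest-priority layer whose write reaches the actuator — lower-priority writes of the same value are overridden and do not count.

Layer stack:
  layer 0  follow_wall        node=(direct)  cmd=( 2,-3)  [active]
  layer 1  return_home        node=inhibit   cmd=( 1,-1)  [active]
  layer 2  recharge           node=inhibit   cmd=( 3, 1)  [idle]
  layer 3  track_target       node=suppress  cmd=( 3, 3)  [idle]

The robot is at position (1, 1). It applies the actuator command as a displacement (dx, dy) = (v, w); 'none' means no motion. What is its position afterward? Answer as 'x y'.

L0 follow_wall: active, feeds wire = (2, -3)
L1 return_home: active, inhibitor → wire = none
L2 recharge: idle → wire stays none
L3 track_target: idle → wire stays none
actuator = none
position: (1, 1) + none = (1, 1)

1 1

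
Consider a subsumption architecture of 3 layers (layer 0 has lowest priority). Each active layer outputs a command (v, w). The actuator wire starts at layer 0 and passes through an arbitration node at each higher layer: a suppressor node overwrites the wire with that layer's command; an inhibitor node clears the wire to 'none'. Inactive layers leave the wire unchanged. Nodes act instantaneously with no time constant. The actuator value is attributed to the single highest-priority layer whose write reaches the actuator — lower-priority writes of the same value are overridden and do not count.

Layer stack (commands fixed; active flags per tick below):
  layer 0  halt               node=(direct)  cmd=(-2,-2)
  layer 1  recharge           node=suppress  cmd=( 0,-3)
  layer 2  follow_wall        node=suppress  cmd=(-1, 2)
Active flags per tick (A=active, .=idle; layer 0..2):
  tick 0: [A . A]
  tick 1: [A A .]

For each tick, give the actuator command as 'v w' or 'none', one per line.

tick 0:
  L0 halt: active, feeds wire = (-2, -2)
  L1 recharge: idle → wire stays (-2, -2)
  L2 follow_wall: active, suppressor → wire = (-1, 2)
  actuator = (-1, 2)
tick 1:
  L0 halt: active, feeds wire = (-2, -2)
  L1 recharge: active, suppressor → wire = (0, -3)
  L2 follow_wall: idle → wire stays (0, -3)
  actuator = (0, -3)

-1 2
0 -3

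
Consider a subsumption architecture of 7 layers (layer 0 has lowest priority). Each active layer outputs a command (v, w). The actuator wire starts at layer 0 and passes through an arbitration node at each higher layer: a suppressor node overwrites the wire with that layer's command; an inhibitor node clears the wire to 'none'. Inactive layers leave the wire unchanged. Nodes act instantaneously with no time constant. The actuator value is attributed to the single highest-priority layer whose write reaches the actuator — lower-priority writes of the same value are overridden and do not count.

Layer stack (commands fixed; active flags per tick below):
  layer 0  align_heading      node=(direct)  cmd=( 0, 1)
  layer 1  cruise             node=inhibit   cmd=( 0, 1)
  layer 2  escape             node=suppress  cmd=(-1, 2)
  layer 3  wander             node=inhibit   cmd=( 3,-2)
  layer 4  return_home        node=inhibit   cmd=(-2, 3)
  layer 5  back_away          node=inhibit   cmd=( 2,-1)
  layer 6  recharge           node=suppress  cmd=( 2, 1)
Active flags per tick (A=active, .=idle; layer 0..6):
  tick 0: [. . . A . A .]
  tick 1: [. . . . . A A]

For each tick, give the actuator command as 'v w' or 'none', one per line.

none
2 1

tick 0:
  L0 align_heading: idle → wire = none
  L1 cruise: idle → wire stays none
  L2 escape: idle → wire stays none
  L3 wander: active, inhibitor → wire = none
  L4 return_home: idle → wire stays none
  L5 back_away: active, inhibitor → wire = none
  L6 recharge: idle → wire stays none
  actuator = none
tick 1:
  L0 align_heading: idle → wire = none
  L1 cruise: idle → wire stays none
  L2 escape: idle → wire stays none
  L3 wander: idle → wire stays none
  L4 return_home: idle → wire stays none
  L5 back_away: active, inhibitor → wire = none
  L6 recharge: active, suppressor → wire = (2, 1)
  actuator = (2, 1)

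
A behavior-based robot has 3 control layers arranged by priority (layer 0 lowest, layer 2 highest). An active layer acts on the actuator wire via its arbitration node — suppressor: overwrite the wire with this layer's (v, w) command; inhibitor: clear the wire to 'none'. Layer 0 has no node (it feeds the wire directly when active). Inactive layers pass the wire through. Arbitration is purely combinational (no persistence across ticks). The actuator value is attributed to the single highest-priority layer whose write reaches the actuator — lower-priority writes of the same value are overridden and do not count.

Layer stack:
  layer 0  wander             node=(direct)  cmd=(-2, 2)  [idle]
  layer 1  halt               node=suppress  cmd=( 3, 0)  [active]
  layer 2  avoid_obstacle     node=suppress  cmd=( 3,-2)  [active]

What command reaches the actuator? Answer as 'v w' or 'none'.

[0] wander off; wire := none
[1] halt on (suppress); wire := (3, 0)
[2] avoid_obstacle on (suppress); wire := (3, -2)
output (3, -2)

3 -2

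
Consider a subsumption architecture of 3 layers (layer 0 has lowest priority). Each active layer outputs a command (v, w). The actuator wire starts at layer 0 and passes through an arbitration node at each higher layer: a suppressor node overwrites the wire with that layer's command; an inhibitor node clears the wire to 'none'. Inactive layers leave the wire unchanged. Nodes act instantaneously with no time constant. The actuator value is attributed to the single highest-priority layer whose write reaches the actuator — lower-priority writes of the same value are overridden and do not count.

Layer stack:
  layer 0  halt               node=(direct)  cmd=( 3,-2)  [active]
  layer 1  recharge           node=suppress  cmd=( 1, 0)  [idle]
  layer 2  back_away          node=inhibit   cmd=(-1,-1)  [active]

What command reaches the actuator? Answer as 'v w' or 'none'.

none

layer 0 (halt) active — direct: (3, -2)
layer 1 (recharge) idle — unchanged: (3, -2)
layer 2 (back_away) active — inhibits: none
→ actuator none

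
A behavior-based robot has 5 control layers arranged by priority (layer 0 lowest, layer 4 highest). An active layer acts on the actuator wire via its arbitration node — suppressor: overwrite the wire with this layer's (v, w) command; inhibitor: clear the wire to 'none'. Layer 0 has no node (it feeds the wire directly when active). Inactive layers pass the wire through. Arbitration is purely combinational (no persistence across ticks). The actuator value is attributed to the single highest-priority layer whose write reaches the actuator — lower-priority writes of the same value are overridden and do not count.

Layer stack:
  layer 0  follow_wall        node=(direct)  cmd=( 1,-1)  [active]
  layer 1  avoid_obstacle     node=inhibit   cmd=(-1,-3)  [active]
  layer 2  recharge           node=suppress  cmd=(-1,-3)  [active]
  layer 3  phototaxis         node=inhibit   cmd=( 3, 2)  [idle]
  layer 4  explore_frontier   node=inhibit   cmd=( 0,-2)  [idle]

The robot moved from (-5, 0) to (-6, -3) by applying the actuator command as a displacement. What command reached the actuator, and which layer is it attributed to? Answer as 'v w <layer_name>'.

displacement = (-6, -3) − (-5, 0) = (-1, -3)
L0 follow_wall: active, feeds wire = (1, -1)
L1 avoid_obstacle: active, inhibitor → wire = none
L2 recharge: active, suppressor → wire = (-1, -3)
L3 phototaxis: idle → wire stays (-1, -3)
L4 explore_frontier: idle → wire stays (-1, -3)
actuator = (-1, -3) — from layer 2 (recharge)

-1 -3 recharge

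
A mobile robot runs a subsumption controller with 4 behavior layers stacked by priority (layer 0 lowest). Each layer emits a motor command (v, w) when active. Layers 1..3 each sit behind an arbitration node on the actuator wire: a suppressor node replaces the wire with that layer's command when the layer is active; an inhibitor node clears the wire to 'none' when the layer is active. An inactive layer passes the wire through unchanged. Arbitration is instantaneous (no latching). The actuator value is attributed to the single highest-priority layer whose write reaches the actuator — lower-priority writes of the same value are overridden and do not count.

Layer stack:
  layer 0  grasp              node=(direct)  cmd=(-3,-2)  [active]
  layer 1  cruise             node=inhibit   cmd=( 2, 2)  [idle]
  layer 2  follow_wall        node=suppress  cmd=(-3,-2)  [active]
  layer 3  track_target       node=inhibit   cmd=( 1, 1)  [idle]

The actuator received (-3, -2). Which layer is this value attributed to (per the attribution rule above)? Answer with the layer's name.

layer 0 (grasp) active — direct: (-3, -2)
layer 1 (cruise) idle — unchanged: (-3, -2)
layer 2 (follow_wall) active — suppresses: (-3, -2)
layer 3 (track_target) idle — unchanged: (-3, -2)
→ actuator (-3, -2)
last writer: layer 2 = follow_wall

follow_wall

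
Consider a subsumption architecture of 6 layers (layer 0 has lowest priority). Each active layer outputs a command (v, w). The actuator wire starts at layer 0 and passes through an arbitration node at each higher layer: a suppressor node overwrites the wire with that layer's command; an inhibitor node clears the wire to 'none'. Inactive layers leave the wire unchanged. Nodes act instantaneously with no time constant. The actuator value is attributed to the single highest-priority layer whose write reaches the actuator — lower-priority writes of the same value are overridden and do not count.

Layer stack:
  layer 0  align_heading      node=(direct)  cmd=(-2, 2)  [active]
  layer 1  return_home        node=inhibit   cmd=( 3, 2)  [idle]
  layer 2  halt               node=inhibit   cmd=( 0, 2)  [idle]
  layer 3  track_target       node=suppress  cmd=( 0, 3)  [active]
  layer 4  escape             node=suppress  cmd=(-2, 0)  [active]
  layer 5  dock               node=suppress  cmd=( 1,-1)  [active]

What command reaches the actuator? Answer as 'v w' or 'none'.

[0] align_heading on; wire := (-2, 2)
[1] return_home off; pass (-2, 2)
[2] halt off; pass (-2, 2)
[3] track_target on (suppress); wire := (0, 3)
[4] escape on (suppress); wire := (-2, 0)
[5] dock on (suppress); wire := (1, -1)
output (1, -1)

1 -1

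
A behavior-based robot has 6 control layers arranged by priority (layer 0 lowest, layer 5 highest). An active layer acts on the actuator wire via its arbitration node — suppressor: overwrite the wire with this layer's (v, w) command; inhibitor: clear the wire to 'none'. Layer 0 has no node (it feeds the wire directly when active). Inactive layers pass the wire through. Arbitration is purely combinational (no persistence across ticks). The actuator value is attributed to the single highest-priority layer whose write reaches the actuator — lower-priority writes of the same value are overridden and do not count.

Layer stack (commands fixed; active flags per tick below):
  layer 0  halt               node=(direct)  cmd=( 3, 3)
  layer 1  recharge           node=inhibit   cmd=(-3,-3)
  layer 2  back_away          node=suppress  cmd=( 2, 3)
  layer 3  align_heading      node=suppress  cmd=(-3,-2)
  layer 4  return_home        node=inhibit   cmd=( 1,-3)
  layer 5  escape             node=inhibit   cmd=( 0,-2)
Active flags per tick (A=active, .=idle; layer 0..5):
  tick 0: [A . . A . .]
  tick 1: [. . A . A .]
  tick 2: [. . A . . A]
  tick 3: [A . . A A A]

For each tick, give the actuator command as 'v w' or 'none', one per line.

-3 -2
none
none
none

tick 0:
  L0 halt: active, feeds wire = (3, 3)
  L1 recharge: idle → wire stays (3, 3)
  L2 back_away: idle → wire stays (3, 3)
  L3 align_heading: active, suppressor → wire = (-3, -2)
  L4 return_home: idle → wire stays (-3, -2)
  L5 escape: idle → wire stays (-3, -2)
  actuator = (-3, -2)
tick 1:
  L0 halt: idle → wire = none
  L1 recharge: idle → wire stays none
  L2 back_away: active, suppressor → wire = (2, 3)
  L3 align_heading: idle → wire stays (2, 3)
  L4 return_home: active, inhibitor → wire = none
  L5 escape: idle → wire stays none
  actuator = none
tick 2:
  L0 halt: idle → wire = none
  L1 recharge: idle → wire stays none
  L2 back_away: active, suppressor → wire = (2, 3)
  L3 align_heading: idle → wire stays (2, 3)
  L4 return_home: idle → wire stays (2, 3)
  L5 escape: active, inhibitor → wire = none
  actuator = none
tick 3:
  L0 halt: active, feeds wire = (3, 3)
  L1 recharge: idle → wire stays (3, 3)
  L2 back_away: idle → wire stays (3, 3)
  L3 align_heading: active, suppressor → wire = (-3, -2)
  L4 return_home: active, inhibitor → wire = none
  L5 escape: active, inhibitor → wire = none
  actuator = none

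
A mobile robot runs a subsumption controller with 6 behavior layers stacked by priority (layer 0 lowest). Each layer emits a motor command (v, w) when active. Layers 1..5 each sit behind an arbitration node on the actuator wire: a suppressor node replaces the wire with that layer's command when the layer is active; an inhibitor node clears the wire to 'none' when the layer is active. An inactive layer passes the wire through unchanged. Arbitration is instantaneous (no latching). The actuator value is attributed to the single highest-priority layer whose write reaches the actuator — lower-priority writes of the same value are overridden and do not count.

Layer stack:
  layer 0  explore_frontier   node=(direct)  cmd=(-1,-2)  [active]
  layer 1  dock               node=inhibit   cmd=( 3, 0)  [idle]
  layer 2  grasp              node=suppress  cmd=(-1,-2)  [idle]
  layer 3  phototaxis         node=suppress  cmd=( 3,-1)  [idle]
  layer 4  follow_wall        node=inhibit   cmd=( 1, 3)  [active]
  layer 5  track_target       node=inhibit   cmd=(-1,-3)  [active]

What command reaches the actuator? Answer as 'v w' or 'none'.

none

layer 0 (explore_frontier) active — direct: (-1, -2)
layer 1 (dock) idle — unchanged: (-1, -2)
layer 2 (grasp) idle — unchanged: (-1, -2)
layer 3 (phototaxis) idle — unchanged: (-1, -2)
layer 4 (follow_wall) active — inhibits: none
layer 5 (track_target) active — inhibits: none
→ actuator none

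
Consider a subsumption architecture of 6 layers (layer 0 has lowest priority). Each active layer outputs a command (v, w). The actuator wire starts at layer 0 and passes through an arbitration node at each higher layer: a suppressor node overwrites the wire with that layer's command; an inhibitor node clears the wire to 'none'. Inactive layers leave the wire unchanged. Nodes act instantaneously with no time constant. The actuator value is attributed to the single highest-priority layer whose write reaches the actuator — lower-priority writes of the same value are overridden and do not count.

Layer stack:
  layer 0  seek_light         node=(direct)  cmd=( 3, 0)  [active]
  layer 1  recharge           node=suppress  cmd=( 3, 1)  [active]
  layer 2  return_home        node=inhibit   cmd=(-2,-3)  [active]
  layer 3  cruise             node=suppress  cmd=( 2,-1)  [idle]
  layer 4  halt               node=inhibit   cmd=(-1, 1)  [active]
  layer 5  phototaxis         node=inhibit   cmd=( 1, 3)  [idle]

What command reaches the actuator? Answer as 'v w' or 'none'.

layer 0 (seek_light) active — direct: (3, 0)
layer 1 (recharge) active — suppresses: (3, 1)
layer 2 (return_home) active — inhibits: none
layer 3 (cruise) idle — unchanged: none
layer 4 (halt) active — inhibits: none
layer 5 (phototaxis) idle — unchanged: none
→ actuator none

none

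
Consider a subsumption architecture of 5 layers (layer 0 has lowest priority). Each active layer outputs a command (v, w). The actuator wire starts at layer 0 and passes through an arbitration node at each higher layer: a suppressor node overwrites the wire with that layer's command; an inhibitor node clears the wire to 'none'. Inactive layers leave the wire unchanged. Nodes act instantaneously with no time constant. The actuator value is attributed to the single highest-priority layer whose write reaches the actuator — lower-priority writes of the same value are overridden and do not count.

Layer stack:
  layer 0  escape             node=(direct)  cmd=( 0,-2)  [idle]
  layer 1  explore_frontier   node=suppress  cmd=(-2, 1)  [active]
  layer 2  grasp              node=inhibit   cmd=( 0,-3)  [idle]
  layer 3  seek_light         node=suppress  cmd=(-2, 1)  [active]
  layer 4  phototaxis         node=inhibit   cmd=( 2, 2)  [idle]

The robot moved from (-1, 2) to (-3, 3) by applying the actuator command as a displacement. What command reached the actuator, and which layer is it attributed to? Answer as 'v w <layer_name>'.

displacement = (-3, 3) − (-1, 2) = (-2, 1)
[0] escape off; wire := none
[1] explore_frontier on (suppress); wire := (-2, 1)
[2] grasp off; pass (-2, 1)
[3] seek_light on (suppress); wire := (-2, 1)
[4] phototaxis off; pass (-2, 1)
output (-2, 1) — from layer 3 (seek_light)

-2 1 seek_light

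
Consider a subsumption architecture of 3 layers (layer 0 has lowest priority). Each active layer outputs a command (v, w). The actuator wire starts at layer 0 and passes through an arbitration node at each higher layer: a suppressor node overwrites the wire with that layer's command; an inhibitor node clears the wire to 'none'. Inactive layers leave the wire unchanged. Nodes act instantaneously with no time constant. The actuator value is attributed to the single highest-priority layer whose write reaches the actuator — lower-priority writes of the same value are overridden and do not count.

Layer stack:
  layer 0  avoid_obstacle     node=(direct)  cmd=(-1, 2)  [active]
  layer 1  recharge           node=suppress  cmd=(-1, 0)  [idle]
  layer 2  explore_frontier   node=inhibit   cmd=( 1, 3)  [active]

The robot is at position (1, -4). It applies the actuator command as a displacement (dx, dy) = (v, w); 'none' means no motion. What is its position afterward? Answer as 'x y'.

1 -4

layer 0 (avoid_obstacle) active — direct: (-1, 2)
layer 1 (recharge) idle — unchanged: (-1, 2)
layer 2 (explore_frontier) active — inhibits: none
→ actuator none
position: (1, -4) + none = (1, -4)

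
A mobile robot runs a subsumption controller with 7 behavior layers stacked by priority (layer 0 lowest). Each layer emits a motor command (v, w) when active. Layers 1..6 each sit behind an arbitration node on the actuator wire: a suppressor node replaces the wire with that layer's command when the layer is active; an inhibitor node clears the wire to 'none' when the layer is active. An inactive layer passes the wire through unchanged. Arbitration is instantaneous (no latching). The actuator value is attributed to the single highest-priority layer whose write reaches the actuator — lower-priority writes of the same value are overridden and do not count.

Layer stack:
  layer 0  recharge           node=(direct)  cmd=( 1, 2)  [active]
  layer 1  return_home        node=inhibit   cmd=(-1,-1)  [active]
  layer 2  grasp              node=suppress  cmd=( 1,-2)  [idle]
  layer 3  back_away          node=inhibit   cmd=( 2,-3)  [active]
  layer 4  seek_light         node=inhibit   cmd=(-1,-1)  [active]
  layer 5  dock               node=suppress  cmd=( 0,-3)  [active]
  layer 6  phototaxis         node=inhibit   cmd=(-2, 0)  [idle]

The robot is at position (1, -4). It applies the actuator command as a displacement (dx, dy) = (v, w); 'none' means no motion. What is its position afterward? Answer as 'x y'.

layer 0 (recharge) active — direct: (1, 2)
layer 1 (return_home) active — inhibits: none
layer 2 (grasp) idle — unchanged: none
layer 3 (back_away) active — inhibits: none
layer 4 (seek_light) active — inhibits: none
layer 5 (dock) active — suppresses: (0, -3)
layer 6 (phototaxis) idle — unchanged: (0, -3)
→ actuator (0, -3)
position: (1, -4) + (0, -3) = (1, -7)

1 -7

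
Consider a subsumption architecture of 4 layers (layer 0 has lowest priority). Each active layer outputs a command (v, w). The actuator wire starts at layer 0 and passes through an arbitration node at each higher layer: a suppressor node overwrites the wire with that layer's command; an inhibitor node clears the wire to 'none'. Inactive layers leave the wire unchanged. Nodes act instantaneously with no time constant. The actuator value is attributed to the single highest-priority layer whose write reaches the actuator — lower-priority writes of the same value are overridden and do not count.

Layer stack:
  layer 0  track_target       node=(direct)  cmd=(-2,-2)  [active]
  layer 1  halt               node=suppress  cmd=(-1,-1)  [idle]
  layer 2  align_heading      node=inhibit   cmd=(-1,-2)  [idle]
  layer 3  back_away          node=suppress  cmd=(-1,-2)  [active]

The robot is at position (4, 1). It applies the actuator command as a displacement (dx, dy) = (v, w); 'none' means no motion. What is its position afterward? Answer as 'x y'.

3 -1

L0 track_target: active, feeds wire = (-2, -2)
L1 halt: idle → wire stays (-2, -2)
L2 align_heading: idle → wire stays (-2, -2)
L3 back_away: active, suppressor → wire = (-1, -2)
actuator = (-1, -2)
position: (4, 1) + (-1, -2) = (3, -1)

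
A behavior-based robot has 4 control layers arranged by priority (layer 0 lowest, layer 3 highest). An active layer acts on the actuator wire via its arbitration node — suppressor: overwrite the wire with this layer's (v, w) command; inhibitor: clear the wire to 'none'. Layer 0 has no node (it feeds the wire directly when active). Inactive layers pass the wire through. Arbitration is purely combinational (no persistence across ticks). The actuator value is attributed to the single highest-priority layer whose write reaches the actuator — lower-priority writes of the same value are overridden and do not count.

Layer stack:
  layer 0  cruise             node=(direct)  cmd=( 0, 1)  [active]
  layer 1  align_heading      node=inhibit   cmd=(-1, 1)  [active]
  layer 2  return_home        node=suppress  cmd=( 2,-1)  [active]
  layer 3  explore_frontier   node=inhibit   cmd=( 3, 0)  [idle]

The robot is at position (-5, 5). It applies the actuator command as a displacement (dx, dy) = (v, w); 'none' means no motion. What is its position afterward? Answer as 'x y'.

-3 4

L0 cruise: active, feeds wire = (0, 1)
L1 align_heading: active, inhibitor → wire = none
L2 return_home: active, suppressor → wire = (2, -1)
L3 explore_frontier: idle → wire stays (2, -1)
actuator = (2, -1)
position: (-5, 5) + (2, -1) = (-3, 4)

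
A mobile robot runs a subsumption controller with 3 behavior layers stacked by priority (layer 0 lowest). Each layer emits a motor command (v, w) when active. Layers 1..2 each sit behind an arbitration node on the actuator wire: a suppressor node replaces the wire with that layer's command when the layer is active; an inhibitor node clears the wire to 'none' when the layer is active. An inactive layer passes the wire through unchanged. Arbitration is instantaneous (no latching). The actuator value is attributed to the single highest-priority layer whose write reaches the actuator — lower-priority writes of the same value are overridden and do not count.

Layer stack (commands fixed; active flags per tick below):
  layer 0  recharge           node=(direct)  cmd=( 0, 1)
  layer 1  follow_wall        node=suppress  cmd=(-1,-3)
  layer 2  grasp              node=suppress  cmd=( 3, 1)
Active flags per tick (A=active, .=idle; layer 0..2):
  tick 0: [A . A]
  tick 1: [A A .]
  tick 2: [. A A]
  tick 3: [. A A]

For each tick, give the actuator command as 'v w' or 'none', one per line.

3 1
-1 -3
3 1
3 1

tick 0:
  [0] recharge on; wire := (0, 1)
  [1] follow_wall off; pass (0, 1)
  [2] grasp on (suppress); wire := (3, 1)
  output (3, 1)
tick 1:
  [0] recharge on; wire := (0, 1)
  [1] follow_wall on (suppress); wire := (-1, -3)
  [2] grasp off; pass (-1, -3)
  output (-1, -3)
tick 2:
  [0] recharge off; wire := none
  [1] follow_wall on (suppress); wire := (-1, -3)
  [2] grasp on (suppress); wire := (3, 1)
  output (3, 1)
tick 3:
  [0] recharge off; wire := none
  [1] follow_wall on (suppress); wire := (-1, -3)
  [2] grasp on (suppress); wire := (3, 1)
  output (3, 1)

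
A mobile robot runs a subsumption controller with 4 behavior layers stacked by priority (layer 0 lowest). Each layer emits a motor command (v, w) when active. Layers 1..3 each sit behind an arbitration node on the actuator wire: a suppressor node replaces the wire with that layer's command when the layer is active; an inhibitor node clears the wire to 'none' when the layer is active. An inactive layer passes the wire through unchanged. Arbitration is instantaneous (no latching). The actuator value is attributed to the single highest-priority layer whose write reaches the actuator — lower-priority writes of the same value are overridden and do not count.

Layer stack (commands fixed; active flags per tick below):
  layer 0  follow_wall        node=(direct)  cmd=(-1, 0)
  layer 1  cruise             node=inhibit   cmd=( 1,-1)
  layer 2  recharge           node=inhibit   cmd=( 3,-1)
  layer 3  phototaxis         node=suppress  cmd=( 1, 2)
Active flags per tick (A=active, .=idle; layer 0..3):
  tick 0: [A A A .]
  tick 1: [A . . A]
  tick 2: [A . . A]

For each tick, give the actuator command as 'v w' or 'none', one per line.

none
1 2
1 2

tick 0:
  layer 0 (follow_wall) active — direct: (-1, 0)
  layer 1 (cruise) active — inhibits: none
  layer 2 (recharge) active — inhibits: none
  layer 3 (phototaxis) idle — unchanged: none
  → actuator none
tick 1:
  layer 0 (follow_wall) active — direct: (-1, 0)
  layer 1 (cruise) idle — unchanged: (-1, 0)
  layer 2 (recharge) idle — unchanged: (-1, 0)
  layer 3 (phototaxis) active — suppresses: (1, 2)
  → actuator (1, 2)
tick 2:
  layer 0 (follow_wall) active — direct: (-1, 0)
  layer 1 (cruise) idle — unchanged: (-1, 0)
  layer 2 (recharge) idle — unchanged: (-1, 0)
  layer 3 (phototaxis) active — suppresses: (1, 2)
  → actuator (1, 2)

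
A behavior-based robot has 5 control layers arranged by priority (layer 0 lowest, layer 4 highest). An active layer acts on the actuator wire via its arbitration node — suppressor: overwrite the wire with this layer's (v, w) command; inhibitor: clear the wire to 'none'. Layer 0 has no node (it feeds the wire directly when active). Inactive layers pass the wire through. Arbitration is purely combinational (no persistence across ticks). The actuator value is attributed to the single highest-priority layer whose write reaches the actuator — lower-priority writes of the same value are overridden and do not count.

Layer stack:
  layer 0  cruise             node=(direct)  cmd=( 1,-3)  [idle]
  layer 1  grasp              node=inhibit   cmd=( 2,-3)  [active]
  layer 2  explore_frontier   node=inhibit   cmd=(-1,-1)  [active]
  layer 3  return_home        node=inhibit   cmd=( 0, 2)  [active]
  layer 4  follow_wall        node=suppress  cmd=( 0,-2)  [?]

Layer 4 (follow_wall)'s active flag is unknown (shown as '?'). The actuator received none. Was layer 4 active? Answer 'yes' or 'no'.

If layer 4 is active=yes:
  actuator would be (0, -2)
If layer 4 is active=no:
  actuator would be none
Observed none, so layer 4 was idle.

no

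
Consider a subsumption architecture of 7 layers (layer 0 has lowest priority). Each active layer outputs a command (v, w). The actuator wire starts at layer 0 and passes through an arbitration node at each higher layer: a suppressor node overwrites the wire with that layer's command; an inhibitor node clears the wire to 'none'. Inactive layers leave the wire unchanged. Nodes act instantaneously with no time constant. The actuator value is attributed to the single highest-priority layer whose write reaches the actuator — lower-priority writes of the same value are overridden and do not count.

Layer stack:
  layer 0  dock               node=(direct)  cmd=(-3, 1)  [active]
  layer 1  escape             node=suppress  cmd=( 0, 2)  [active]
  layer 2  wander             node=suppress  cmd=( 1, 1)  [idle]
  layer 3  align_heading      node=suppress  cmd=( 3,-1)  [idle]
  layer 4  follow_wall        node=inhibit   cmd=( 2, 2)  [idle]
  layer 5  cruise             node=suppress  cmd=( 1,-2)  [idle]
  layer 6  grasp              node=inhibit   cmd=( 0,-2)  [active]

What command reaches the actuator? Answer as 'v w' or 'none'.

layer 0 (dock) active — direct: (-3, 1)
layer 1 (escape) active — suppresses: (0, 2)
layer 2 (wander) idle — unchanged: (0, 2)
layer 3 (align_heading) idle — unchanged: (0, 2)
layer 4 (follow_wall) idle — unchanged: (0, 2)
layer 5 (cruise) idle — unchanged: (0, 2)
layer 6 (grasp) active — inhibits: none
→ actuator none

none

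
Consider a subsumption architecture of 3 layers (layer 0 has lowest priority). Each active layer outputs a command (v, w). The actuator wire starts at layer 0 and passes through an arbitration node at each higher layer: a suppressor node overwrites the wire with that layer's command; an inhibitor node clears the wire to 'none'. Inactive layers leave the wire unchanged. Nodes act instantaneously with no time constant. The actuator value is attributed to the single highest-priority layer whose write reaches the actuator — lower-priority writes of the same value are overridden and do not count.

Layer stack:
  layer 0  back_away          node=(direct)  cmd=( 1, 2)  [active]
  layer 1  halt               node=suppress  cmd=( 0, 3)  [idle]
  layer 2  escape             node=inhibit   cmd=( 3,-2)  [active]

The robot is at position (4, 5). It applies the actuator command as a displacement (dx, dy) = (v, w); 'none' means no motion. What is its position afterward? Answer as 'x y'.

layer 0 (back_away) active — direct: (1, 2)
layer 1 (halt) idle — unchanged: (1, 2)
layer 2 (escape) active — inhibits: none
→ actuator none
position: (4, 5) + none = (4, 5)

4 5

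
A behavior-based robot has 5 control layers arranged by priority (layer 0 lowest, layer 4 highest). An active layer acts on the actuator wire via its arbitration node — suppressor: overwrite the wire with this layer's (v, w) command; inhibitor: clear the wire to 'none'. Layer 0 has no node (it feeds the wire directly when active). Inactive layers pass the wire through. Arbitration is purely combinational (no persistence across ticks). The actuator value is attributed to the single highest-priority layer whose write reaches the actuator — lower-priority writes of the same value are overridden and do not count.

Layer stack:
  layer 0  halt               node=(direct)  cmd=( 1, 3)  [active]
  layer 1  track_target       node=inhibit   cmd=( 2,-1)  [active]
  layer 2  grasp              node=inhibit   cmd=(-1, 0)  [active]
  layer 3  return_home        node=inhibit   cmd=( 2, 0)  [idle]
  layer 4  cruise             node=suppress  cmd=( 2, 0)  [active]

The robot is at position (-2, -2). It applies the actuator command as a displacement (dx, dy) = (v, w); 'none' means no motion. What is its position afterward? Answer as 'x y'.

L0 halt: active, feeds wire = (1, 3)
L1 track_target: active, inhibitor → wire = none
L2 grasp: active, inhibitor → wire = none
L3 return_home: idle → wire stays none
L4 cruise: active, suppressor → wire = (2, 0)
actuator = (2, 0)
position: (-2, -2) + (2, 0) = (0, -2)

0 -2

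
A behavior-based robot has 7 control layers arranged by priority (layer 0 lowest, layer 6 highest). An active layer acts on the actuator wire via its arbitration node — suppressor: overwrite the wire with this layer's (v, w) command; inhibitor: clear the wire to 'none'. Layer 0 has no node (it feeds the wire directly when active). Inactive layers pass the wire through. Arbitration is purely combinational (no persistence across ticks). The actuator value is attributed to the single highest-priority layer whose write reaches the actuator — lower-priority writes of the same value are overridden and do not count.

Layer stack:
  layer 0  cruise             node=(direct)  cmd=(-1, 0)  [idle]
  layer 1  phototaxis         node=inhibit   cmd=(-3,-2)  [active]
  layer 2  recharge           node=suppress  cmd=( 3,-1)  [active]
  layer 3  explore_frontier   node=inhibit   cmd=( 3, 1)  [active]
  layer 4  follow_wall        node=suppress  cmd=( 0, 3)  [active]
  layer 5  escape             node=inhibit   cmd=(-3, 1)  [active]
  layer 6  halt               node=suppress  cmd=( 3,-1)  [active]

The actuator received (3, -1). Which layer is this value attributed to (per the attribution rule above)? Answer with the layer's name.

halt

L0 cruise: idle → wire = none
L1 phototaxis: active, inhibitor → wire = none
L2 recharge: active, suppressor → wire = (3, -1)
L3 explore_frontier: active, inhibitor → wire = none
L4 follow_wall: active, suppressor → wire = (0, 3)
L5 escape: active, inhibitor → wire = none
L6 halt: active, suppressor → wire = (3, -1)
actuator = (3, -1)
last writer: layer 6 = halt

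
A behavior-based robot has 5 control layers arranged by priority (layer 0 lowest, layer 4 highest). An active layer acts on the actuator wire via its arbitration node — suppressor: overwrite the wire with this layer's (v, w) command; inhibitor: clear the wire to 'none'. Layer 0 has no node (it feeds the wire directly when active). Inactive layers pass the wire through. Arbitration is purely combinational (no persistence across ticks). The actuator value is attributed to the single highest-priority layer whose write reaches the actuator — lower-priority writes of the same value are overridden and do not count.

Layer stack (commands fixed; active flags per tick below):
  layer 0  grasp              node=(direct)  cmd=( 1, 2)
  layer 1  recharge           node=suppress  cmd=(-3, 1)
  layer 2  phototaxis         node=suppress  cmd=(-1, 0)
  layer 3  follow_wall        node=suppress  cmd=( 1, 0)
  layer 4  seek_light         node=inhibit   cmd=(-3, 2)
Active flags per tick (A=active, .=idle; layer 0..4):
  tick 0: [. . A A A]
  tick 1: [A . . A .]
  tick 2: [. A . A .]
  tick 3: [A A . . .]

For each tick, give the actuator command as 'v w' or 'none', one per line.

none
1 0
1 0
-3 1

tick 0:
  L0 grasp: idle → wire = none
  L1 recharge: idle → wire stays none
  L2 phototaxis: active, suppressor → wire = (-1, 0)
  L3 follow_wall: active, suppressor → wire = (1, 0)
  L4 seek_light: active, inhibitor → wire = none
  actuator = none
tick 1:
  L0 grasp: active, feeds wire = (1, 2)
  L1 recharge: idle → wire stays (1, 2)
  L2 phototaxis: idle → wire stays (1, 2)
  L3 follow_wall: active, suppressor → wire = (1, 0)
  L4 seek_light: idle → wire stays (1, 0)
  actuator = (1, 0)
tick 2:
  L0 grasp: idle → wire = none
  L1 recharge: active, suppressor → wire = (-3, 1)
  L2 phototaxis: idle → wire stays (-3, 1)
  L3 follow_wall: active, suppressor → wire = (1, 0)
  L4 seek_light: idle → wire stays (1, 0)
  actuator = (1, 0)
tick 3:
  L0 grasp: active, feeds wire = (1, 2)
  L1 recharge: active, suppressor → wire = (-3, 1)
  L2 phototaxis: idle → wire stays (-3, 1)
  L3 follow_wall: idle → wire stays (-3, 1)
  L4 seek_light: idle → wire stays (-3, 1)
  actuator = (-3, 1)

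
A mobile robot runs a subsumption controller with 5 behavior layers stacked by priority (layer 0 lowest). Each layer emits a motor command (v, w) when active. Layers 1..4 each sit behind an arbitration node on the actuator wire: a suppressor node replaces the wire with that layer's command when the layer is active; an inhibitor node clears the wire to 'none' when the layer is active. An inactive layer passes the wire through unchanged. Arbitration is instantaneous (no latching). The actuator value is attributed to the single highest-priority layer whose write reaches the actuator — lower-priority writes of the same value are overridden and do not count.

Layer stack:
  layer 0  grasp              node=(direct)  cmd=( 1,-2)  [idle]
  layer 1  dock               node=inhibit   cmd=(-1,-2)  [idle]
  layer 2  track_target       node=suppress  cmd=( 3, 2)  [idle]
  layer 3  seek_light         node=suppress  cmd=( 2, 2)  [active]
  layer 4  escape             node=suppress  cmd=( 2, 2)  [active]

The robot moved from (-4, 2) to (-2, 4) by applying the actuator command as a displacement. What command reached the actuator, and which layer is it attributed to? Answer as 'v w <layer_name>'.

displacement = (-2, 4) − (-4, 2) = (2, 2)
layer 0 (grasp) idle — none
layer 1 (dock) idle — unchanged: none
layer 2 (track_target) idle — unchanged: none
layer 3 (seek_light) active — suppresses: (2, 2)
layer 4 (escape) active — suppresses: (2, 2)
→ actuator (2, 2) — from layer 4 (escape)

2 2 escape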